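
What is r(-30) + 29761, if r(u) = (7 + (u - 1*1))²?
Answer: 30337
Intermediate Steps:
r(u) = (6 + u)² (r(u) = (7 + (u - 1))² = (7 + (-1 + u))² = (6 + u)²)
r(-30) + 29761 = (6 - 30)² + 29761 = (-24)² + 29761 = 576 + 29761 = 30337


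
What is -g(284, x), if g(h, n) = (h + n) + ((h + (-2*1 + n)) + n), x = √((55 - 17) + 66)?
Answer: -566 - 6*√26 ≈ -596.59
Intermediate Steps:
x = 2*√26 (x = √(38 + 66) = √104 = 2*√26 ≈ 10.198)
g(h, n) = -2 + 2*h + 3*n (g(h, n) = (h + n) + ((h + (-2 + n)) + n) = (h + n) + ((-2 + h + n) + n) = (h + n) + (-2 + h + 2*n) = -2 + 2*h + 3*n)
-g(284, x) = -(-2 + 2*284 + 3*(2*√26)) = -(-2 + 568 + 6*√26) = -(566 + 6*√26) = -566 - 6*√26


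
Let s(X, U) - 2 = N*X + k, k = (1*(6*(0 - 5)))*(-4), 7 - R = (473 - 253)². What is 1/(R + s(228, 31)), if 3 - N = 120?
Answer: -1/74947 ≈ -1.3343e-5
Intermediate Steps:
R = -48393 (R = 7 - (473 - 253)² = 7 - 1*220² = 7 - 1*48400 = 7 - 48400 = -48393)
k = 120 (k = (1*(6*(-5)))*(-4) = (1*(-30))*(-4) = -30*(-4) = 120)
N = -117 (N = 3 - 1*120 = 3 - 120 = -117)
s(X, U) = 122 - 117*X (s(X, U) = 2 + (-117*X + 120) = 2 + (120 - 117*X) = 122 - 117*X)
1/(R + s(228, 31)) = 1/(-48393 + (122 - 117*228)) = 1/(-48393 + (122 - 26676)) = 1/(-48393 - 26554) = 1/(-74947) = -1/74947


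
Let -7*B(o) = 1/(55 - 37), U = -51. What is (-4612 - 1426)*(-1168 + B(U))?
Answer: 444303211/63 ≈ 7.0524e+6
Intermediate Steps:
B(o) = -1/126 (B(o) = -1/(7*(55 - 37)) = -⅐/18 = -⅐*1/18 = -1/126)
(-4612 - 1426)*(-1168 + B(U)) = (-4612 - 1426)*(-1168 - 1/126) = -6038*(-147169/126) = 444303211/63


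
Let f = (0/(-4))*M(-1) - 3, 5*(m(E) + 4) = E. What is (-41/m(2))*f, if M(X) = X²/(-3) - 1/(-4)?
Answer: -205/6 ≈ -34.167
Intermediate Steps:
m(E) = -4 + E/5
M(X) = ¼ - X²/3 (M(X) = X²*(-⅓) - 1*(-¼) = -X²/3 + ¼ = ¼ - X²/3)
f = -3 (f = (0/(-4))*(¼ - ⅓*(-1)²) - 3 = (0*(-¼))*(¼ - ⅓*1) - 3 = 0*(¼ - ⅓) - 3 = 0*(-1/12) - 3 = 0 - 3 = -3)
(-41/m(2))*f = -41/(-4 + (⅕)*2)*(-3) = -41/(-4 + ⅖)*(-3) = -41/(-18/5)*(-3) = -41*(-5/18)*(-3) = (205/18)*(-3) = -205/6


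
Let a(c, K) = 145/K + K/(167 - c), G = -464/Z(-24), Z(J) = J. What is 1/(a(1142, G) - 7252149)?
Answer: -5850/42425027891 ≈ -1.3789e-7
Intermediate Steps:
G = 58/3 (G = -464/(-24) = -464*(-1/24) = 58/3 ≈ 19.333)
1/(a(1142, G) - 7252149) = 1/((-24215 - (58/3)² + 145*1142)/((58/3)*(-167 + 1142)) - 7252149) = 1/((3/58)*(-24215 - 1*3364/9 + 165590)/975 - 7252149) = 1/((3/58)*(1/975)*(-24215 - 3364/9 + 165590) - 7252149) = 1/((3/58)*(1/975)*(1269011/9) - 7252149) = 1/(43759/5850 - 7252149) = 1/(-42425027891/5850) = -5850/42425027891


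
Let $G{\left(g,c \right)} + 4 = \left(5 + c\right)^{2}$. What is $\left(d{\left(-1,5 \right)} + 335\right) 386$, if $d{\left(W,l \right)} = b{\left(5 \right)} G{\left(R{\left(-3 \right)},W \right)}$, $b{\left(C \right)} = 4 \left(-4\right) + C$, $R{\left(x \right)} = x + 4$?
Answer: $78358$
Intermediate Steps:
$R{\left(x \right)} = 4 + x$
$G{\left(g,c \right)} = -4 + \left(5 + c\right)^{2}$
$b{\left(C \right)} = -16 + C$
$d{\left(W,l \right)} = 44 - 11 \left(5 + W\right)^{2}$ ($d{\left(W,l \right)} = \left(-16 + 5\right) \left(-4 + \left(5 + W\right)^{2}\right) = - 11 \left(-4 + \left(5 + W\right)^{2}\right) = 44 - 11 \left(5 + W\right)^{2}$)
$\left(d{\left(-1,5 \right)} + 335\right) 386 = \left(\left(44 - 11 \left(5 - 1\right)^{2}\right) + 335\right) 386 = \left(\left(44 - 11 \cdot 4^{2}\right) + 335\right) 386 = \left(\left(44 - 176\right) + 335\right) 386 = \left(-132 + 335\right) 386 = 203 \cdot 386 = 78358$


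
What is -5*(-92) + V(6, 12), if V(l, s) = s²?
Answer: 604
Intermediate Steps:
-5*(-92) + V(6, 12) = -5*(-92) + 12² = 460 + 144 = 604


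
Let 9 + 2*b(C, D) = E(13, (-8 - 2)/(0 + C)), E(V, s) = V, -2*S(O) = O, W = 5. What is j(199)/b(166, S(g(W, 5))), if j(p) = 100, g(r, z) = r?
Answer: 50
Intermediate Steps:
S(O) = -O/2
b(C, D) = 2 (b(C, D) = -9/2 + (½)*13 = -9/2 + 13/2 = 2)
j(199)/b(166, S(g(W, 5))) = 100/2 = 100*(½) = 50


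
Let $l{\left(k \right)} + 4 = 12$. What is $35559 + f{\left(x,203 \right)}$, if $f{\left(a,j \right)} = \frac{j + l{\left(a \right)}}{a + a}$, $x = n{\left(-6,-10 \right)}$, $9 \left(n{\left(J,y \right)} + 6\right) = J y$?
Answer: $\frac{142869}{4} \approx 35717.0$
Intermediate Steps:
$n{\left(J,y \right)} = -6 + \frac{J y}{9}$
$x = \frac{2}{3}$ ($x = -6 + \frac{1}{9} \left(-6\right) \left(-10\right) = -6 + \frac{20}{3} = \frac{2}{3} \approx 0.66667$)
$l{\left(k \right)} = 8$ ($l{\left(k \right)} = -4 + 12 = 8$)
$f{\left(a,j \right)} = \frac{8 + j}{2 a}$ ($f{\left(a,j \right)} = \frac{j + 8}{a + a} = \frac{8 + j}{2 a}$)
$35559 + f{\left(x,203 \right)} = 35559 + \frac{8 + 203}{2 \cdot \frac{2}{3}} = 35559 + \frac{1}{2} \cdot \frac{3}{2} \cdot 211 = 35559 + \frac{633}{4} = \frac{142869}{4}$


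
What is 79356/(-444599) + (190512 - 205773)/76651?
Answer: -12867742095/34078957949 ≈ -0.37759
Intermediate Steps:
79356/(-444599) + (190512 - 205773)/76651 = 79356*(-1/444599) - 15261*1/76651 = -79356/444599 - 15261/76651 = -12867742095/34078957949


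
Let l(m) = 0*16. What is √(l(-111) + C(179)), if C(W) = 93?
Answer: √93 ≈ 9.6436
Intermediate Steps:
l(m) = 0
√(l(-111) + C(179)) = √(0 + 93) = √93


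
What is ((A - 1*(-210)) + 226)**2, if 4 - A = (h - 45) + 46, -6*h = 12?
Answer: 194481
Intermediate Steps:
h = -2 (h = -1/6*12 = -2)
A = 5 (A = 4 - ((-2 - 45) + 46) = 4 - (-47 + 46) = 4 - 1*(-1) = 4 + 1 = 5)
((A - 1*(-210)) + 226)**2 = ((5 - 1*(-210)) + 226)**2 = ((5 + 210) + 226)**2 = (215 + 226)**2 = 441**2 = 194481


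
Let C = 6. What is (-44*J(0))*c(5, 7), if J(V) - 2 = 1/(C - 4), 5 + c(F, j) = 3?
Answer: 220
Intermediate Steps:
c(F, j) = -2 (c(F, j) = -5 + 3 = -2)
J(V) = 5/2 (J(V) = 2 + 1/(6 - 4) = 2 + 1/2 = 5/2)
(-44*J(0))*c(5, 7) = -44*5/2*(-2) = -110*(-2) = 220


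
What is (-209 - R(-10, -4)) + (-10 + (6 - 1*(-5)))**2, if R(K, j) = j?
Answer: -204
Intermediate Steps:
(-209 - R(-10, -4)) + (-10 + (6 - 1*(-5)))**2 = (-209 - 1*(-4)) + (-10 + (6 - 1*(-5)))**2 = (-209 + 4) + (-10 + (6 + 5))**2 = -205 + (-10 + 11)**2 = -205 + 1**2 = -205 + 1 = -204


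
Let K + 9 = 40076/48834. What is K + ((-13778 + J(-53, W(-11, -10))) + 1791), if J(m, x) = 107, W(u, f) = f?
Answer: -290273675/24417 ≈ -11888.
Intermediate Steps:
K = -199715/24417 (K = -9 + 40076/48834 = -9 + 40076*(1/48834) = -9 + 20038/24417 = -199715/24417 ≈ -8.1793)
K + ((-13778 + J(-53, W(-11, -10))) + 1791) = -199715/24417 + ((-13778 + 107) + 1791) = -199715/24417 + (-13671 + 1791) = -199715/24417 - 11880 = -290273675/24417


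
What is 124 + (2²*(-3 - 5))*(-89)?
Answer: 2972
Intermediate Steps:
124 + (2²*(-3 - 5))*(-89) = 124 + (4*(-8))*(-89) = 124 - 32*(-89) = 124 + 2848 = 2972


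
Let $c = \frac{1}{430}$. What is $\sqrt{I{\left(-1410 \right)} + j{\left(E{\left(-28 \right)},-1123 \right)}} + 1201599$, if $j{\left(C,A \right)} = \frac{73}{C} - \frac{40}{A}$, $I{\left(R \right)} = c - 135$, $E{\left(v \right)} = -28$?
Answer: $1201599 + \frac{i \sqrt{1571859450042245}}{3380230} \approx 1.2016 \cdot 10^{6} + 11.729 i$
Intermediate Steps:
$c = \frac{1}{430} \approx 0.0023256$
$I{\left(R \right)} = - \frac{58049}{430}$ ($I{\left(R \right)} = \frac{1}{430} - 135 = - \frac{58049}{430}$)
$j{\left(C,A \right)} = - \frac{40}{A} + \frac{73}{C}$
$\sqrt{I{\left(-1410 \right)} + j{\left(E{\left(-28 \right)},-1123 \right)}} + 1201599 = \sqrt{- \frac{58049}{430} + \left(- \frac{40}{-1123} + \frac{73}{-28}\right)} + 1201599 = \sqrt{- \frac{58049}{430} + \left(\left(-40\right) \left(- \frac{1}{1123}\right) + 73 \left(- \frac{1}{28}\right)\right)} + 1201599 = \sqrt{- \frac{58049}{430} + \left(\frac{40}{1123} - \frac{73}{28}\right)} + 1201599 = \sqrt{- \frac{58049}{430} - \frac{80859}{31444}} + 1201599 = \sqrt{- \frac{930031063}{6760460}} + 1201599 = \frac{i \sqrt{1571859450042245}}{3380230} + 1201599 = 1201599 + \frac{i \sqrt{1571859450042245}}{3380230}$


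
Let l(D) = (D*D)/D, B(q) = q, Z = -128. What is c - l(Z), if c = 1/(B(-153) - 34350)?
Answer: 4416383/34503 ≈ 128.00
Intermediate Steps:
l(D) = D (l(D) = D²/D = D)
c = -1/34503 (c = 1/(-153 - 34350) = 1/(-34503) = -1/34503 ≈ -2.8983e-5)
c - l(Z) = -1/34503 - 1*(-128) = -1/34503 + 128 = 4416383/34503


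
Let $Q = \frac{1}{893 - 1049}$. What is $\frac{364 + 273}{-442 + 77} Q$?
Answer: $\frac{49}{4380} \approx 0.011187$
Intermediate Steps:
$Q = - \frac{1}{156}$ ($Q = \frac{1}{-156} = - \frac{1}{156} \approx -0.0064103$)
$\frac{364 + 273}{-442 + 77} Q = \frac{364 + 273}{-442 + 77} \left(- \frac{1}{156}\right) = \frac{637}{-365} \left(- \frac{1}{156}\right) = 637 \left(- \frac{1}{365}\right) \left(- \frac{1}{156}\right) = \left(- \frac{637}{365}\right) \left(- \frac{1}{156}\right) = \frac{49}{4380}$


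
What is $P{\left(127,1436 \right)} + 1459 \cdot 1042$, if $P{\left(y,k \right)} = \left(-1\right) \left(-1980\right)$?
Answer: $1522258$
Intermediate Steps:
$P{\left(y,k \right)} = 1980$
$P{\left(127,1436 \right)} + 1459 \cdot 1042 = 1980 + 1459 \cdot 1042 = 1980 + 1520278 = 1522258$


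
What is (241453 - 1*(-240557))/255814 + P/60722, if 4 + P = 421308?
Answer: 34261018169/3883384427 ≈ 8.8225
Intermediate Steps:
P = 421304 (P = -4 + 421308 = 421304)
(241453 - 1*(-240557))/255814 + P/60722 = (241453 - 1*(-240557))/255814 + 421304/60722 = (241453 + 240557)*(1/255814) + 421304*(1/60722) = 482010*(1/255814) + 210652/30361 = 241005/127907 + 210652/30361 = 34261018169/3883384427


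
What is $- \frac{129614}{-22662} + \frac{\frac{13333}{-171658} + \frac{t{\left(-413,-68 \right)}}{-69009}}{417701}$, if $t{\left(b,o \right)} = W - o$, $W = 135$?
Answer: $\frac{106889721581306308951}{18688837256880898194} \approx 5.7194$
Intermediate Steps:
$t{\left(b,o \right)} = 135 - o$
$- \frac{129614}{-22662} + \frac{\frac{13333}{-171658} + \frac{t{\left(-413,-68 \right)}}{-69009}}{417701} = - \frac{129614}{-22662} + \frac{\frac{13333}{-171658} + \frac{135 - -68}{-69009}}{417701} = \left(-129614\right) \left(- \frac{1}{22662}\right) + \left(13333 \left(- \frac{1}{171658}\right) + \left(135 + 68\right) \left(- \frac{1}{69009}\right)\right) \frac{1}{417701} = \frac{64807}{11331} + \left(- \frac{13333}{171658} + 203 \left(- \frac{1}{69009}\right)\right) \frac{1}{417701} = \frac{64807}{11331} + \left(- \frac{13333}{171658} - \frac{203}{69009}\right) \frac{1}{417701} = \frac{64807}{11331} - \frac{954943571}{4948063875266322} = \frac{106889721581306308951}{18688837256880898194}$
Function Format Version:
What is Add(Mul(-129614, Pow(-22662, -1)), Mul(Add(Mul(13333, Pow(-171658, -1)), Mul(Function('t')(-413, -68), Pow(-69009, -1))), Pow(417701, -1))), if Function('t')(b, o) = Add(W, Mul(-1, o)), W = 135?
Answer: Rational(106889721581306308951, 18688837256880898194) ≈ 5.7194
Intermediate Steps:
Function('t')(b, o) = Add(135, Mul(-1, o))
Add(Mul(-129614, Pow(-22662, -1)), Mul(Add(Mul(13333, Pow(-171658, -1)), Mul(Function('t')(-413, -68), Pow(-69009, -1))), Pow(417701, -1))) = Add(Mul(-129614, Pow(-22662, -1)), Mul(Add(Mul(13333, Pow(-171658, -1)), Mul(Add(135, Mul(-1, -68)), Pow(-69009, -1))), Pow(417701, -1))) = Add(Mul(-129614, Rational(-1, 22662)), Mul(Add(Mul(13333, Rational(-1, 171658)), Mul(Add(135, 68), Rational(-1, 69009))), Rational(1, 417701))) = Add(Rational(64807, 11331), Mul(Add(Rational(-13333, 171658), Mul(203, Rational(-1, 69009))), Rational(1, 417701))) = Add(Rational(64807, 11331), Mul(Add(Rational(-13333, 171658), Rational(-203, 69009)), Rational(1, 417701))) = Add(Rational(64807, 11331), Mul(Rational(-954943571, 11845946922), Rational(1, 417701))) = Add(Rational(64807, 11331), Rational(-954943571, 4948063875266322)) = Rational(106889721581306308951, 18688837256880898194)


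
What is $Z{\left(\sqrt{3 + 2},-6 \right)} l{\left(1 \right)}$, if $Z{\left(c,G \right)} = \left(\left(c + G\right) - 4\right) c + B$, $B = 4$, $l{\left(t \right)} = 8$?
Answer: $72 - 80 \sqrt{5} \approx -106.89$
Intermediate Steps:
$Z{\left(c,G \right)} = 4 + c \left(-4 + G + c\right)$ ($Z{\left(c,G \right)} = \left(\left(c + G\right) - 4\right) c + 4 = \left(\left(G + c\right) - 4\right) c + 4 = \left(-4 + G + c\right) c + 4 = c \left(-4 + G + c\right) + 4 = 4 + c \left(-4 + G + c\right)$)
$Z{\left(\sqrt{3 + 2},-6 \right)} l{\left(1 \right)} = \left(4 + \left(\sqrt{3 + 2}\right)^{2} - 4 \sqrt{3 + 2} - 6 \sqrt{3 + 2}\right) 8 = \left(4 + \left(\sqrt{5}\right)^{2} - 4 \sqrt{5} - 6 \sqrt{5}\right) 8 = \left(4 + 5 - 4 \sqrt{5} - 6 \sqrt{5}\right) 8 = \left(9 - 10 \sqrt{5}\right) 8 = 72 - 80 \sqrt{5}$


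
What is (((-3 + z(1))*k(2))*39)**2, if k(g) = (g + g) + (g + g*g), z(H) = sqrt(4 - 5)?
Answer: 1216800 - 912600*I ≈ 1.2168e+6 - 9.126e+5*I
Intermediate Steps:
z(H) = I (z(H) = sqrt(-1) = I)
k(g) = g**2 + 3*g (k(g) = 2*g + (g + g**2) = g**2 + 3*g)
(((-3 + z(1))*k(2))*39)**2 = (((-3 + I)*(2*(3 + 2)))*39)**2 = (((-3 + I)*(2*5))*39)**2 = (((-3 + I)*10)*39)**2 = ((-30 + 10*I)*39)**2 = (-1170 + 390*I)**2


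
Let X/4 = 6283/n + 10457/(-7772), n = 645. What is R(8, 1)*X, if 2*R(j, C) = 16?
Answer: 336693688/1253235 ≈ 268.66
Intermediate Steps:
R(j, C) = 8 (R(j, C) = (1/2)*16 = 8)
X = 42086711/1253235 (X = 4*(6283/645 + 10457/(-7772)) = 4*(6283*(1/645) + 10457*(-1/7772)) = 4*(6283/645 - 10457/7772) = 4*(42086711/5012940) = 42086711/1253235 ≈ 33.582)
R(8, 1)*X = 8*(42086711/1253235) = 336693688/1253235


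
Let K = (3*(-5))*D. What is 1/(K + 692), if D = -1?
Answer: 1/707 ≈ 0.0014144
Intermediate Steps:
K = 15 (K = (3*(-5))*(-1) = -15*(-1) = 15)
1/(K + 692) = 1/(15 + 692) = 1/707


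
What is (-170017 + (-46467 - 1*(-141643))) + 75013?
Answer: 172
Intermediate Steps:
(-170017 + (-46467 - 1*(-141643))) + 75013 = (-170017 + (-46467 + 141643)) + 75013 = (-170017 + 95176) + 75013 = -74841 + 75013 = 172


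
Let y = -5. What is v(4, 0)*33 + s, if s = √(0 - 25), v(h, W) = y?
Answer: -165 + 5*I ≈ -165.0 + 5.0*I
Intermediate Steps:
v(h, W) = -5
s = 5*I (s = √(-25) = 5*I ≈ 5.0*I)
v(4, 0)*33 + s = -5*33 + 5*I = -165 + 5*I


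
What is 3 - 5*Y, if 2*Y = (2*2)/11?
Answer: 23/11 ≈ 2.0909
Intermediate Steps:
Y = 2/11 (Y = ((2*2)/11)/2 = (4*(1/11))/2 = (1/2)*(4/11) = 2/11 ≈ 0.18182)
3 - 5*Y = 3 - 5*2/11 = 3 - 10/11 = 23/11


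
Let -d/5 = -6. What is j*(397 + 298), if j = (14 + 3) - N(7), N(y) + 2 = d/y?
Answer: 71585/7 ≈ 10226.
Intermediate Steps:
d = 30 (d = -5*(-6) = 30)
N(y) = -2 + 30/y
j = 103/7 (j = (14 + 3) - (-2 + 30/7) = 17 - (-2 + 30*(⅐)) = 17 - (-2 + 30/7) = 17 - 1*16/7 = 17 - 16/7 = 103/7 ≈ 14.714)
j*(397 + 298) = 103*(397 + 298)/7 = (103/7)*695 = 71585/7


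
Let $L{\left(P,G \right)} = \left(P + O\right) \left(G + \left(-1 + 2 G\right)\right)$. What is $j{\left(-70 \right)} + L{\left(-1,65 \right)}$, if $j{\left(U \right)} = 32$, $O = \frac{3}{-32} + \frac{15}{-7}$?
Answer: $- \frac{66741}{112} \approx -595.9$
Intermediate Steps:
$O = - \frac{501}{224}$ ($O = 3 \left(- \frac{1}{32}\right) + 15 \left(- \frac{1}{7}\right) = - \frac{3}{32} - \frac{15}{7} = - \frac{501}{224} \approx -2.2366$)
$L{\left(P,G \right)} = \left(-1 + 3 G\right) \left(- \frac{501}{224} + P\right)$ ($L{\left(P,G \right)} = \left(P - \frac{501}{224}\right) \left(G + \left(-1 + 2 G\right)\right) = \left(- \frac{501}{224} + P\right) \left(-1 + 3 G\right) = \left(-1 + 3 G\right) \left(- \frac{501}{224} + P\right)$)
$j{\left(-70 \right)} + L{\left(-1,65 \right)} = 32 + \left(\frac{501}{224} - -1 - \frac{97695}{224} + 3 \cdot 65 \left(-1\right)\right) = 32 + \left(\frac{501}{224} + 1 - \frac{97695}{224} - 195\right) = 32 - \frac{70325}{112} = - \frac{66741}{112}$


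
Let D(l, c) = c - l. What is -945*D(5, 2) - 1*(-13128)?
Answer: 15963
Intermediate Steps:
-945*D(5, 2) - 1*(-13128) = -945*(2 - 1*5) - 1*(-13128) = -945*(2 - 5) + 13128 = -945*(-3) + 13128 = -135*(-21) + 13128 = 2835 + 13128 = 15963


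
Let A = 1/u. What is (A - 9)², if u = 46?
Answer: 170569/2116 ≈ 80.609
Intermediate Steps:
A = 1/46 ≈ 0.021739
(A - 9)² = (1/46 - 9)² = (-413/46)² = 170569/2116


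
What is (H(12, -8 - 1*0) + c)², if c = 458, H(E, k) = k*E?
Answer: 131044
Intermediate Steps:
H(E, k) = E*k
(H(12, -8 - 1*0) + c)² = (12*(-8 - 1*0) + 458)² = (12*(-8 + 0) + 458)² = (12*(-8) + 458)² = (-96 + 458)² = 362² = 131044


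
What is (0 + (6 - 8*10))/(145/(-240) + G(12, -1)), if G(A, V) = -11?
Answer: 3552/557 ≈ 6.3770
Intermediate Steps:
(0 + (6 - 8*10))/(145/(-240) + G(12, -1)) = (0 + (6 - 8*10))/(145/(-240) - 11) = (0 + (6 - 80))/(145*(-1/240) - 11) = (0 - 74)/(-29/48 - 11) = -74/(-557/48) = -74*(-48/557) = 3552/557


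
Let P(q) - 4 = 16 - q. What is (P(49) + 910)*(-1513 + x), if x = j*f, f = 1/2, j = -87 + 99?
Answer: -1327667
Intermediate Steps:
P(q) = 20 - q (P(q) = 4 + (16 - q) = 20 - q)
j = 12
f = 1/2 ≈ 0.50000
x = 6 (x = 12*(1/2) = 6)
(P(49) + 910)*(-1513 + x) = ((20 - 1*49) + 910)*(-1513 + 6) = ((20 - 49) + 910)*(-1507) = (-29 + 910)*(-1507) = 881*(-1507) = -1327667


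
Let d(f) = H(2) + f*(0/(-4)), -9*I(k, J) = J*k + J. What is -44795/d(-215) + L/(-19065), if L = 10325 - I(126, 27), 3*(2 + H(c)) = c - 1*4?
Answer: 2561964377/152520 ≈ 16798.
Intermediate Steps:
H(c) = -10/3 + c/3 (H(c) = -2 + (c - 1*4)/3 = -2 + (c - 4)/3 = -2 + (-4 + c)/3 = -2 + (-4/3 + c/3) = -10/3 + c/3)
I(k, J) = -J/9 - J*k/9 (I(k, J) = -(J*k + J)/9 = -(J + J*k)/9 = -J/9 - J*k/9)
d(f) = -8/3 (d(f) = (-10/3 + (1/3)*2) + f*(0/(-4)) = (-10/3 + 2/3) + f*(0*(-1/4)) = -8/3 + f*0 = -8/3 + 0 = -8/3)
L = 10706 (L = 10325 - (-1)*27*(1 + 126)/9 = 10325 - (-1)*27*127/9 = 10325 - 1*(-381) = 10325 + 381 = 10706)
-44795/d(-215) + L/(-19065) = -44795/(-8/3) + 10706/(-19065) = -44795*(-3/8) + 10706*(-1/19065) = 134385/8 - 10706/19065 = 2561964377/152520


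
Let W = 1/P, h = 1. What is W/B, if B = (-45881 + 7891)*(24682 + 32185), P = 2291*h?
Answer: -1/4949424463030 ≈ -2.0204e-13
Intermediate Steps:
P = 2291 (P = 2291*1 = 2291)
B = -2160377330 (B = -37990*56867 = -2160377330)
W = 1/2291 ≈ 0.00043649
W/B = (1/2291)/(-2160377330) = (1/2291)*(-1/2160377330) = -1/4949424463030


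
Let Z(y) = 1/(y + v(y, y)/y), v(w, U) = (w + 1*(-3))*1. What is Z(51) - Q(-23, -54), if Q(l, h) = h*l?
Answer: -1096669/883 ≈ -1242.0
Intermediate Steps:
v(w, U) = -3 + w (v(w, U) = (w - 3)*1 = (-3 + w)*1 = -3 + w)
Z(y) = 1/(y + (-3 + y)/y)
Z(51) - Q(-23, -54) = 51/(-3 + 51 + 51²) - (-54)*(-23) = 51/(-3 + 51 + 2601) - 1*1242 = 51/2649 - 1242 = 51*(1/2649) - 1242 = 17/883 - 1242 = -1096669/883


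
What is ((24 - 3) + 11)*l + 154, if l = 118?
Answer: 3930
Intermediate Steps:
((24 - 3) + 11)*l + 154 = ((24 - 3) + 11)*118 + 154 = (21 + 11)*118 + 154 = 32*118 + 154 = 3776 + 154 = 3930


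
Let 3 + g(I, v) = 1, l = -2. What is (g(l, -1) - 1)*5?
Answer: -15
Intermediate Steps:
g(I, v) = -2 (g(I, v) = -3 + 1 = -2)
(g(l, -1) - 1)*5 = (-2 - 1)*5 = -3*5 = -15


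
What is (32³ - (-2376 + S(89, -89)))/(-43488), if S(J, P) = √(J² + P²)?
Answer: -4393/5436 + 89*√2/43488 ≈ -0.80524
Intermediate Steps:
(32³ - (-2376 + S(89, -89)))/(-43488) = (32³ - (-2376 + √(89² + (-89)²)))/(-43488) = (32768 - (-2376 + √(7921 + 7921)))*(-1/43488) = (32768 - (-2376 + √15842))*(-1/43488) = (32768 - (-2376 + 89*√2))*(-1/43488) = (32768 + (2376 - 89*√2))*(-1/43488) = (35144 - 89*√2)*(-1/43488) = -4393/5436 + 89*√2/43488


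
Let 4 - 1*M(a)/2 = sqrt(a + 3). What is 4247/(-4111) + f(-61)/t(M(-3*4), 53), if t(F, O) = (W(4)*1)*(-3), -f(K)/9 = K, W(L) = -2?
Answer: 743819/8222 ≈ 90.467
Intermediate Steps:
f(K) = -9*K
M(a) = 8 - 2*sqrt(3 + a) (M(a) = 8 - 2*sqrt(a + 3) = 8 - 2*sqrt(3 + a))
t(F, O) = 6 (t(F, O) = -2*1*(-3) = -2*(-3) = 6)
4247/(-4111) + f(-61)/t(M(-3*4), 53) = 4247/(-4111) - 9*(-61)/6 = 4247*(-1/4111) + 549*(1/6) = -4247/4111 + 183/2 = 743819/8222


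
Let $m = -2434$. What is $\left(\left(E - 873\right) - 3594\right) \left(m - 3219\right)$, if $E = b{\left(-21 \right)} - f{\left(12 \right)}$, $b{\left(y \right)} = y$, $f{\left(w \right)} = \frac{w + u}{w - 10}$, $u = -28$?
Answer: $25325440$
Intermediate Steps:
$f{\left(w \right)} = \frac{-28 + w}{-10 + w}$ ($f{\left(w \right)} = \frac{w - 28}{w - 10} = \frac{-28 + w}{-10 + w}$)
$E = -13$ ($E = -21 - \frac{-28 + 12}{-10 + 12} = -21 - \frac{1}{2} \left(-16\right) = -21 - -8 = -21 + 8 = -13$)
$\left(\left(E - 873\right) - 3594\right) \left(m - 3219\right) = \left(\left(-13 - 873\right) - 3594\right) \left(-2434 - 3219\right) = \left(\left(-13 - 873\right) - 3594\right) \left(-5653\right) = \left(-886 - 3594\right) \left(-5653\right) = \left(-4480\right) \left(-5653\right) = 25325440$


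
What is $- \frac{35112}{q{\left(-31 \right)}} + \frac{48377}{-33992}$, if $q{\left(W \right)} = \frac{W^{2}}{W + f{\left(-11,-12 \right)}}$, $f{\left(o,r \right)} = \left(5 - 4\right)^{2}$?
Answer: $\frac{5108474689}{4666616} \approx 1094.7$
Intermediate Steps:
$f{\left(o,r \right)} = 1$ ($f{\left(o,r \right)} = 1^{2} = 1$)
$q{\left(W \right)} = \frac{W^{2}}{1 + W}$ ($q{\left(W \right)} = \frac{W^{2}}{W + 1} = \frac{W^{2}}{1 + W}$)
$- \frac{35112}{q{\left(-31 \right)}} + \frac{48377}{-33992} = - \frac{35112}{\left(-31\right)^{2} \frac{1}{1 - 31}} + \frac{48377}{-33992} = - \frac{35112}{961 \frac{1}{-30}} + 48377 \left(- \frac{1}{33992}\right) = - \frac{35112}{961 \left(- \frac{1}{30}\right)} - \frac{6911}{4856} = - \frac{35112}{- \frac{961}{30}} - \frac{6911}{4856} = \left(-35112\right) \left(- \frac{30}{961}\right) - \frac{6911}{4856} = \frac{1053360}{961} - \frac{6911}{4856} = \frac{5108474689}{4666616}$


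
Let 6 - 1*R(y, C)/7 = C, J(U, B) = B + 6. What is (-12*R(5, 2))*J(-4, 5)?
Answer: -3696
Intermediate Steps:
J(U, B) = 6 + B
R(y, C) = 42 - 7*C
(-12*R(5, 2))*J(-4, 5) = (-12*(42 - 7*2))*(6 + 5) = -12*(42 - 14)*11 = -12*28*11 = -336*11 = -3696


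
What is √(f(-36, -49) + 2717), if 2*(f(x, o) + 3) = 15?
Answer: √10886/2 ≈ 52.168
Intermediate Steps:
f(x, o) = 9/2 (f(x, o) = -3 + (½)*15 = -3 + 15/2 = 9/2)
√(f(-36, -49) + 2717) = √(9/2 + 2717) = √(5443/2) = √10886/2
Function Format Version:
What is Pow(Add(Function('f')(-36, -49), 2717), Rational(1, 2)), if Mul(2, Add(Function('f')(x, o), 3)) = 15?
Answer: Mul(Rational(1, 2), Pow(10886, Rational(1, 2))) ≈ 52.168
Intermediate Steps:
Function('f')(x, o) = Rational(9, 2) (Function('f')(x, o) = Add(-3, Mul(Rational(1, 2), 15)) = Add(-3, Rational(15, 2)) = Rational(9, 2))
Pow(Add(Function('f')(-36, -49), 2717), Rational(1, 2)) = Pow(Add(Rational(9, 2), 2717), Rational(1, 2)) = Pow(Rational(5443, 2), Rational(1, 2)) = Mul(Rational(1, 2), Pow(10886, Rational(1, 2)))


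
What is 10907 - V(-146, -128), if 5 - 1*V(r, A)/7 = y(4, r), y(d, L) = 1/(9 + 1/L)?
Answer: 14275958/1313 ≈ 10873.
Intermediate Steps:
V(r, A) = 35 - 7*r/(1 + 9*r)
10907 - V(-146, -128) = 10907 - 7*(5 + 44*(-146))/(1 + 9*(-146)) = 10907 - 7*(5 - 6424)/(1 - 1314) = 10907 - 7*(-6419)/(-1313) = 10907 - 7*(-1)*(-6419)/1313 = 10907 - 1*44933/1313 = 10907 - 44933/1313 = 14275958/1313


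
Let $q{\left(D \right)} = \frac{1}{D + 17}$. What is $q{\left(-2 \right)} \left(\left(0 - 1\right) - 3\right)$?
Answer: $- \frac{4}{15} \approx -0.26667$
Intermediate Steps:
$q{\left(D \right)} = \frac{1}{17 + D}$
$q{\left(-2 \right)} \left(\left(0 - 1\right) - 3\right) = \frac{\left(0 - 1\right) - 3}{17 - 2} = \frac{-1 - 3}{15} = \frac{1}{15} \left(-4\right) = - \frac{4}{15}$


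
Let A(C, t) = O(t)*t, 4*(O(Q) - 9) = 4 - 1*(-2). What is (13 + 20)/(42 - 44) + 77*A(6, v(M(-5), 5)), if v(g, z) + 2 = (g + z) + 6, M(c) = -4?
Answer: 4026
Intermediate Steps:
v(g, z) = 4 + g + z (v(g, z) = -2 + ((g + z) + 6) = -2 + (6 + g + z) = 4 + g + z)
O(Q) = 21/2 (O(Q) = 9 + (4 - 1*(-2))/4 = 9 + (4 + 2)/4 = 9 + (1/4)*6 = 9 + 3/2 = 21/2)
A(C, t) = 21*t/2
(13 + 20)/(42 - 44) + 77*A(6, v(M(-5), 5)) = (13 + 20)/(42 - 44) + 77*(21*(4 - 4 + 5)/2) = 33/(-2) + 77*((21/2)*5) = 33*(-1/2) + 77*(105/2) = -33/2 + 8085/2 = 4026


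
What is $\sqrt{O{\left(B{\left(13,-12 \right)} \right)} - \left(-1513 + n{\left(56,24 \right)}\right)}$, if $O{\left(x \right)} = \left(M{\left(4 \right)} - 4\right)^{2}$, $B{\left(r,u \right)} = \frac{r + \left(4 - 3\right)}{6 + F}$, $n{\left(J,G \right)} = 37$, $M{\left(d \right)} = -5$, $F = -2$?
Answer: $3 \sqrt{173} \approx 39.459$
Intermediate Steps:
$B{\left(r,u \right)} = \frac{1}{4} + \frac{r}{4}$ ($B{\left(r,u \right)} = \frac{r + \left(4 - 3\right)}{6 - 2} = \frac{r + 1}{4} = \left(1 + r\right) \frac{1}{4} = \frac{1}{4} + \frac{r}{4}$)
$O{\left(x \right)} = 81$ ($O{\left(x \right)} = \left(-5 - 4\right)^{2} = \left(-9\right)^{2} = 81$)
$\sqrt{O{\left(B{\left(13,-12 \right)} \right)} - \left(-1513 + n{\left(56,24 \right)}\right)} = \sqrt{81 + \left(1513 - 37\right)} = \sqrt{81 + 1476} = \sqrt{1557} = 3 \sqrt{173}$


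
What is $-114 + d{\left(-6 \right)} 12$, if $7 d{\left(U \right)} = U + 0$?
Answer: $- \frac{870}{7} \approx -124.29$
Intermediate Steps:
$d{\left(U \right)} = \frac{U}{7}$ ($d{\left(U \right)} = \frac{U + 0}{7} = \frac{U}{7}$)
$-114 + d{\left(-6 \right)} 12 = -114 + \frac{1}{7} \left(-6\right) 12 = -114 - \frac{72}{7} = - \frac{870}{7}$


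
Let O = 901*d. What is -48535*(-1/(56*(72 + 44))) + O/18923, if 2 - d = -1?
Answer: 935986493/122923808 ≈ 7.6144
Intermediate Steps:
d = 3 (d = 2 - 1*(-1) = 2 + 1 = 3)
O = 2703 (O = 901*3 = 2703)
-48535*(-1/(56*(72 + 44))) + O/18923 = -48535*(-1/(56*(72 + 44))) + 2703/18923 = -48535/((-56*116)) + 2703*(1/18923) = -48535/(-6496) + 2703/18923 = -48535*(-1/6496) + 2703/18923 = 48535/6496 + 2703/18923 = 935986493/122923808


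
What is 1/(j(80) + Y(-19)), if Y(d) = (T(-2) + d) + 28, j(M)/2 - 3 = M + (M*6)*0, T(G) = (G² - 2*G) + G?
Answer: 1/181 ≈ 0.0055249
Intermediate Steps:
T(G) = G² - G
j(M) = 6 + 2*M (j(M) = 6 + 2*(M + (M*6)*0) = 6 + 2*(M + (6*M)*0) = 6 + 2*(M + 0) = 6 + 2*M)
Y(d) = 34 + d (Y(d) = (-2*(-1 - 2) + d) + 28 = (-2*(-3) + d) + 28 = (6 + d) + 28 = 34 + d)
1/(j(80) + Y(-19)) = 1/((6 + 2*80) + (34 - 19)) = 1/((6 + 160) + 15) = 1/(166 + 15) = 1/181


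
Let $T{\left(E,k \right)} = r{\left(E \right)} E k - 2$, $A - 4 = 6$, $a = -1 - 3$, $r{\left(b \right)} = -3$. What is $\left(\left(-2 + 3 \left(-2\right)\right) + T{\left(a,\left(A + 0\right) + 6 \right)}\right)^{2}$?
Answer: $33124$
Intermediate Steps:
$a = -4$
$A = 10$ ($A = 4 + 6 = 10$)
$T{\left(E,k \right)} = -2 - 3 E k$ ($T{\left(E,k \right)} = - 3 E k - 2 = -2 - 3 E k$)
$\left(\left(-2 + 3 \left(-2\right)\right) + T{\left(a,\left(A + 0\right) + 6 \right)}\right)^{2} = \left(\left(-2 + 3 \left(-2\right)\right) - \left(2 - 12 \left(\left(10 + 0\right) + 6\right)\right)\right)^{2} = \left(\left(-2 - 6\right) - \left(2 - 12 \left(10 + 6\right)\right)\right)^{2} = \left(-8 - \left(2 - 192\right)\right)^{2} = \left(-8 + \left(-2 + 192\right)\right)^{2} = \left(-8 + 190\right)^{2} = 182^{2} = 33124$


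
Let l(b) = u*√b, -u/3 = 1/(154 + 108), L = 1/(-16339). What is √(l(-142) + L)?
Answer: √(-1121574316 - 209832855906*I*√142)/4280818 ≈ 0.26114 - 0.26125*I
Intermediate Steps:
L = -1/16339 ≈ -6.1203e-5
u = -3/262 (u = -3/(154 + 108) = -3/262 ≈ -0.011450)
l(b) = -3*√b/262
√(l(-142) + L) = √(-3*I*√142/262 - 1/16339) = √(-1/16339 - 3*I*√142/262)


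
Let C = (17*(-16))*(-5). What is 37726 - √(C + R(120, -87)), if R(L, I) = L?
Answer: 37726 - 2*√370 ≈ 37688.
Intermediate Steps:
C = 1360 (C = -272*(-5) = 1360)
37726 - √(C + R(120, -87)) = 37726 - √(1360 + 120) = 37726 - √1480 = 37726 - 2*√370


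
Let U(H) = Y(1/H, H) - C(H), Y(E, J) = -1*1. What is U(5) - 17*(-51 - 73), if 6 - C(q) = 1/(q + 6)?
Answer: 23112/11 ≈ 2101.1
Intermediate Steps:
Y(E, J) = -1
C(q) = 6 - 1/(6 + q) (C(q) = 6 - 1/(q + 6) = 6 - 1/(6 + q))
U(H) = -1 - (35 + 6*H)/(6 + H)
U(5) - 17*(-51 - 73) = (-41 - 7*5)/(6 + 5) - 17*(-51 - 73) = (-41 - 35)/11 - 17*(-124) = (1/11)*(-76) + 2108 = -76/11 + 2108 = 23112/11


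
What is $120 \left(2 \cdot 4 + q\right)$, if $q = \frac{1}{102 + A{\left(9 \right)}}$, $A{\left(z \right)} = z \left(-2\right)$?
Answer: $\frac{6730}{7} \approx 961.43$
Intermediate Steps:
$A{\left(z \right)} = - 2 z$
$q = \frac{1}{84}$ ($q = \frac{1}{102 - 18} = \frac{1}{84} \approx 0.011905$)
$120 \left(2 \cdot 4 + q\right) = 120 \left(2 \cdot 4 + \frac{1}{84}\right) = 120 \left(8 + \frac{1}{84}\right) = 120 \cdot \frac{673}{84} = \frac{6730}{7}$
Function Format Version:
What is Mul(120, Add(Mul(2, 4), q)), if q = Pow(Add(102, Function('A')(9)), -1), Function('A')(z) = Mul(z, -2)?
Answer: Rational(6730, 7) ≈ 961.43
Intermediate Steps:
Function('A')(z) = Mul(-2, z)
q = Rational(1, 84) (q = Pow(Add(102, Mul(-2, 9)), -1) = Pow(Add(102, -18), -1) = Pow(84, -1) = Rational(1, 84) ≈ 0.011905)
Mul(120, Add(Mul(2, 4), q)) = Mul(120, Add(Mul(2, 4), Rational(1, 84))) = Mul(120, Add(8, Rational(1, 84))) = Mul(120, Rational(673, 84)) = Rational(6730, 7)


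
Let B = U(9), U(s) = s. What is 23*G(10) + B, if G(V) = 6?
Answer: 147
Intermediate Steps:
B = 9
23*G(10) + B = 23*6 + 9 = 138 + 9 = 147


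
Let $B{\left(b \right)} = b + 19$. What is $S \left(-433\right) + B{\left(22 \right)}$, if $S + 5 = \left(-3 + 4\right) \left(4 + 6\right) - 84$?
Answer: $34248$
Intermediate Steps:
$B{\left(b \right)} = 19 + b$
$S = -79$ ($S = -5 - \left(84 - \left(-3 + 4\right) \left(4 + 6\right)\right) = -5 + \left(1 \cdot 10 - 84\right) = -5 + \left(10 - 84\right) = -5 - 74 = -79$)
$S \left(-433\right) + B{\left(22 \right)} = \left(-79\right) \left(-433\right) + \left(19 + 22\right) = 34207 + 41 = 34248$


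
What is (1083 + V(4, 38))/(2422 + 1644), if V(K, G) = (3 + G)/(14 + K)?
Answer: 19535/73188 ≈ 0.26692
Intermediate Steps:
V(K, G) = (3 + G)/(14 + K)
(1083 + V(4, 38))/(2422 + 1644) = (1083 + (3 + 38)/(14 + 4))/(2422 + 1644) = (1083 + 41/18)/4066 = (1083 + (1/18)*41)*(1/4066) = (1083 + 41/18)*(1/4066) = (19535/18)*(1/4066) = 19535/73188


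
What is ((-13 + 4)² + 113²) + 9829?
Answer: 22679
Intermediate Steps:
((-13 + 4)² + 113²) + 9829 = ((-9)² + 12769) + 9829 = (81 + 12769) + 9829 = 12850 + 9829 = 22679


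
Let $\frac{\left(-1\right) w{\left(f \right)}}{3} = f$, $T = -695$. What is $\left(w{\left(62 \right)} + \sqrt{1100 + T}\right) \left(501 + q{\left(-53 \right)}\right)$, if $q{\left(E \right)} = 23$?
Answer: $-97464 + 4716 \sqrt{5} \approx -86919.0$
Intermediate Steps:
$w{\left(f \right)} = - 3 f$
$\left(w{\left(62 \right)} + \sqrt{1100 + T}\right) \left(501 + q{\left(-53 \right)}\right) = \left(\left(-3\right) 62 + \sqrt{1100 - 695}\right) \left(501 + 23\right) = \left(-186 + \sqrt{405}\right) 524 = \left(-186 + 9 \sqrt{5}\right) 524 = -97464 + 4716 \sqrt{5}$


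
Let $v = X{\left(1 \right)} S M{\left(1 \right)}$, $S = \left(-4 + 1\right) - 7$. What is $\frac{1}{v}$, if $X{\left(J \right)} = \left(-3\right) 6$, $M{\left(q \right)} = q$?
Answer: $\frac{1}{180} \approx 0.0055556$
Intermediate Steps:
$S = -10$ ($S = -3 - 7 = -10$)
$X{\left(J \right)} = -18$
$v = 180$ ($v = \left(-18\right) \left(-10\right) 1 = 180 \cdot 1 = 180$)
$\frac{1}{v} = \frac{1}{180}$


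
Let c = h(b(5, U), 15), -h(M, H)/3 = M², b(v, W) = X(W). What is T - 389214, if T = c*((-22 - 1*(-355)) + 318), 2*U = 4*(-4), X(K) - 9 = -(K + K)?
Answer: -1609839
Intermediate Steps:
X(K) = 9 - 2*K (X(K) = 9 - (K + K) = 9 - 2*K)
U = -8 (U = (4*(-4))/2 = (½)*(-16) = -8)
b(v, W) = 9 - 2*W
h(M, H) = -3*M²
c = -1875 (c = -3*(9 - 2*(-8))² = -3*(9 + 16)² = -3*25² = -3*625 = -1875)
T = -1220625 (T = -1875*((-22 - 1*(-355)) + 318) = -1875*((-22 + 355) + 318) = -1875*(333 + 318) = -1875*651 = -1220625)
T - 389214 = -1220625 - 389214 = -1609839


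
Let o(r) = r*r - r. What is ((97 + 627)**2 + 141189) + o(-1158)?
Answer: 2007487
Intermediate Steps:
o(r) = r**2 - r
((97 + 627)**2 + 141189) + o(-1158) = ((97 + 627)**2 + 141189) - 1158*(-1 - 1158) = (724**2 + 141189) - 1158*(-1159) = (524176 + 141189) + 1342122 = 665365 + 1342122 = 2007487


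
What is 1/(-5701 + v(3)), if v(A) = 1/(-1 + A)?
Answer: -2/11401 ≈ -0.00017542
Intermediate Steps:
1/(-5701 + v(3)) = 1/(-5701 + 1/(-1 + 3)) = 1/(-5701 + 1/2) = 1/(-5701 + ½) = 1/(-11401/2) = -2/11401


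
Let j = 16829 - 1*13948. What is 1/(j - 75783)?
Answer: -1/72902 ≈ -1.3717e-5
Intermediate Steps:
j = 2881 (j = 16829 - 13948 = 2881)
1/(j - 75783) = 1/(2881 - 75783) = 1/(-72902) = -1/72902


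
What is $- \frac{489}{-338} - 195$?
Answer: $- \frac{65421}{338} \approx -193.55$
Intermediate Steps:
$- \frac{489}{-338} - 195 = \left(-489\right) \left(- \frac{1}{338}\right) - 195 = \frac{489}{338} - 195 = - \frac{65421}{338}$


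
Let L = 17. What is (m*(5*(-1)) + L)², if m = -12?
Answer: 5929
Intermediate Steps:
(m*(5*(-1)) + L)² = (-60*(-1) + 17)² = (-12*(-5) + 17)² = (60 + 17)² = 77² = 5929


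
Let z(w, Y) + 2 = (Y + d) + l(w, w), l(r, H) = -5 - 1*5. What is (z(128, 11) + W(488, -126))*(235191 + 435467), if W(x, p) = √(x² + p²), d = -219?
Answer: -147544760 + 1341316*√63505 ≈ 1.9047e+8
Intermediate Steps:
l(r, H) = -10 (l(r, H) = -5 - 5 = -10)
z(w, Y) = -231 + Y (z(w, Y) = -2 + ((Y - 219) - 10) = -2 + ((-219 + Y) - 10) = -2 + (-229 + Y) = -231 + Y)
W(x, p) = √(p² + x²)
(z(128, 11) + W(488, -126))*(235191 + 435467) = ((-231 + 11) + √((-126)² + 488²))*(235191 + 435467) = (-220 + √(15876 + 238144))*670658 = (-220 + √254020)*670658 = (-220 + 2*√63505)*670658 = -147544760 + 1341316*√63505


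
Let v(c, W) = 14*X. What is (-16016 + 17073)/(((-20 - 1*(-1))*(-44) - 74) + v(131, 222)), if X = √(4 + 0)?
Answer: 1057/790 ≈ 1.3380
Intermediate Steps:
X = 2 (X = √4 = 2)
v(c, W) = 28 (v(c, W) = 14*2 = 28)
(-16016 + 17073)/(((-20 - 1*(-1))*(-44) - 74) + v(131, 222)) = (-16016 + 17073)/(((-20 - 1*(-1))*(-44) - 74) + 28) = 1057/(((-20 + 1)*(-44) - 74) + 28) = 1057/((-19*(-44) - 74) + 28) = 1057/((836 - 74) + 28) = 1057/(762 + 28) = 1057/790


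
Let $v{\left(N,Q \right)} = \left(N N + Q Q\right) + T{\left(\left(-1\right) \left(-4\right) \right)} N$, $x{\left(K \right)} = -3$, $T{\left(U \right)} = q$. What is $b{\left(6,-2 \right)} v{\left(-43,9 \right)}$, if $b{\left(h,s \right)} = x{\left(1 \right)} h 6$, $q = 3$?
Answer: $-194508$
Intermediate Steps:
$T{\left(U \right)} = 3$
$v{\left(N,Q \right)} = N^{2} + Q^{2} + 3 N$ ($v{\left(N,Q \right)} = \left(N N + Q Q\right) + 3 N = \left(N^{2} + Q^{2}\right) + 3 N = N^{2} + Q^{2} + 3 N$)
$b{\left(h,s \right)} = - 18 h$ ($b{\left(h,s \right)} = - 3 h 6 = - 18 h$)
$b{\left(6,-2 \right)} v{\left(-43,9 \right)} = \left(-18\right) 6 \left(\left(-43\right)^{2} + 9^{2} + 3 \left(-43\right)\right) = - 108 \left(1849 + 81 - 129\right) = \left(-108\right) 1801 = -194508$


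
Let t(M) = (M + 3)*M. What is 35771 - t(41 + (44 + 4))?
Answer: 27583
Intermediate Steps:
t(M) = M*(3 + M) (t(M) = (3 + M)*M = M*(3 + M))
35771 - t(41 + (44 + 4)) = 35771 - (41 + (44 + 4))*(3 + (41 + (44 + 4))) = 35771 - (41 + 48)*(3 + (41 + 48)) = 35771 - 89*(3 + 89) = 35771 - 89*92 = 35771 - 1*8188 = 35771 - 8188 = 27583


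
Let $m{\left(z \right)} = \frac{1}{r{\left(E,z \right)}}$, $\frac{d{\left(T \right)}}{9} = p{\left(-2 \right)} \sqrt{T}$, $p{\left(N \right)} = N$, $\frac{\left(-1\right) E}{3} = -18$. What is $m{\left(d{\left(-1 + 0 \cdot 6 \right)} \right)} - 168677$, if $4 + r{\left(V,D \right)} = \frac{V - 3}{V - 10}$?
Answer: $- \frac{21084669}{125} \approx -1.6868 \cdot 10^{5}$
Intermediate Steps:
$E = 54$ ($E = \left(-3\right) \left(-18\right) = 54$)
$r{\left(V,D \right)} = -4 + \frac{-3 + V}{-10 + V}$ ($r{\left(V,D \right)} = -4 + \frac{V - 3}{V - 10} = -4 + \frac{-3 + V}{-10 + V}$)
$d{\left(T \right)} = - 18 \sqrt{T}$ ($d{\left(T \right)} = 9 \left(- 2 \sqrt{T}\right) = - 18 \sqrt{T}$)
$m{\left(z \right)} = - \frac{44}{125}$ ($m{\left(z \right)} = \frac{1}{\frac{1}{-10 + 54} \left(37 - 162\right)} = \frac{1}{\frac{1}{44} \left(37 - 162\right)} = \frac{1}{\frac{1}{44} \left(-125\right)} = \frac{1}{- \frac{125}{44}} = - \frac{44}{125}$)
$m{\left(d{\left(-1 + 0 \cdot 6 \right)} \right)} - 168677 = - \frac{44}{125} - 168677 = - \frac{21084669}{125}$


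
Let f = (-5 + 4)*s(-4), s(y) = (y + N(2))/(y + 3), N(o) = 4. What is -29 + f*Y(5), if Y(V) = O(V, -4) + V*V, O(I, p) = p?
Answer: -29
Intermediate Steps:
s(y) = (4 + y)/(3 + y) (s(y) = (y + 4)/(y + 3) = (4 + y)/(3 + y))
Y(V) = -4 + V**2 (Y(V) = -4 + V*V = -4 + V**2)
f = 0 (f = (-5 + 4)*((4 - 4)/(3 - 4)) = -0/(-1) = -(-1)*0 = -1*0 = 0)
-29 + f*Y(5) = -29 + 0*(-4 + 5**2) = -29 + 0*(-4 + 25) = -29 + 0*21 = -29 + 0 = -29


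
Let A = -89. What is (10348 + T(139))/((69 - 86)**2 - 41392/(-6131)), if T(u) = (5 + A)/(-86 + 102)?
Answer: 23058691/659364 ≈ 34.971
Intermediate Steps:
T(u) = -21/4 (T(u) = (5 - 89)/(-86 + 102) = -84/16 = -84*1/16 = -21/4)
(10348 + T(139))/((69 - 86)**2 - 41392/(-6131)) = (10348 - 21/4)/((69 - 86)**2 - 41392/(-6131)) = 41371/(4*((-17)**2 - 41392*(-1/6131))) = 41371/(4*(289 + 41392/6131)) = 41371/(4*(1813251/6131)) = (41371/4)*(6131/1813251) = 23058691/659364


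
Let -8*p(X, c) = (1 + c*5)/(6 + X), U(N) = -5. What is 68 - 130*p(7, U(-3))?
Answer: 38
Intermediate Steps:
p(X, c) = -(1 + 5*c)/(8*(6 + X)) (p(X, c) = -(1 + c*5)/(8*(6 + X)) = -(1 + 5*c)/(8*(6 + X)))
68 - 130*p(7, U(-3)) = 68 - 65*(-1 - 5*(-5))/(4*(6 + 7)) = 68 - 65*(-1 + 25)/(4*13) = 68 - 65*24/(4*13) = 68 - 130*3/13 = 68 - 30 = 38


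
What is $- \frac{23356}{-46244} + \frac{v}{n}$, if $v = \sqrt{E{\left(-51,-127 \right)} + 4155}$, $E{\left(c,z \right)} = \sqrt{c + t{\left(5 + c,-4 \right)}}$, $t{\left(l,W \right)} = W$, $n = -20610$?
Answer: $\frac{5839}{11561} - \frac{\sqrt{4155 + i \sqrt{55}}}{20610} \approx 0.50193 - 2.7912 \cdot 10^{-6} i$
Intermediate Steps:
$E{\left(c,z \right)} = \sqrt{-4 + c}$ ($E{\left(c,z \right)} = \sqrt{c - 4} = \sqrt{-4 + c}$)
$v = \sqrt{4155 + i \sqrt{55}}$ ($v = \sqrt{\sqrt{-4 - 51} + 4155} = \sqrt{\sqrt{-55} + 4155} = \sqrt{i \sqrt{55} + 4155} = \sqrt{4155 + i \sqrt{55}} \approx 64.459 + 0.0575 i$)
$- \frac{23356}{-46244} + \frac{v}{n} = - \frac{23356}{-46244} + \frac{\sqrt{4155 + i \sqrt{55}}}{-20610} = \left(-23356\right) \left(- \frac{1}{46244}\right) + \sqrt{4155 + i \sqrt{55}} \left(- \frac{1}{20610}\right) = \frac{5839}{11561} - \frac{\sqrt{4155 + i \sqrt{55}}}{20610}$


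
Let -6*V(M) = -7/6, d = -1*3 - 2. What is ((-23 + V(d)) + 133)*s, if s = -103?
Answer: -408601/36 ≈ -11350.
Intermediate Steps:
d = -5 (d = -3 - 2 = -5)
V(M) = 7/36 (V(M) = -(-7)/(6*6) = -⅙*(-7/6) = 7/36)
((-23 + V(d)) + 133)*s = ((-23 + 7/36) + 133)*(-103) = (-821/36 + 133)*(-103) = (3967/36)*(-103) = -408601/36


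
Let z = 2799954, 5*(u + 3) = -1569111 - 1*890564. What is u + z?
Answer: 2308016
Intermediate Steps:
u = -491938 (u = -3 + (-1569111 - 1*890564)/5 = -3 + (-1569111 - 890564)/5 = -3 + (1/5)*(-2459675) = -3 - 491935 = -491938)
u + z = -491938 + 2799954 = 2308016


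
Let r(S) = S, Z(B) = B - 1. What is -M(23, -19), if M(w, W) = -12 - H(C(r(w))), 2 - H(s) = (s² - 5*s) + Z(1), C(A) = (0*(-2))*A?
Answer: 14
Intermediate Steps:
Z(B) = -1 + B
C(A) = 0 (C(A) = 0*A = 0)
H(s) = 2 - s² + 5*s (H(s) = 2 - ((s² - 5*s) + (-1 + 1)) = 2 - ((s² - 5*s) + 0) = 2 - (s² - 5*s) = 2 + (-s² + 5*s) = 2 - s² + 5*s)
M(w, W) = -14 (M(w, W) = -12 - (2 - 1*0² + 5*0) = -12 - (2 - 1*0 + 0) = -12 - (2 + 0 + 0) = -12 - 1*2 = -12 - 2 = -14)
-M(23, -19) = -1*(-14) = 14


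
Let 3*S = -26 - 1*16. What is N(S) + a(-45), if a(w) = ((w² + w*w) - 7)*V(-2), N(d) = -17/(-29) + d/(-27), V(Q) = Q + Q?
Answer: -12661811/783 ≈ -16171.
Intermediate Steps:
S = -14 (S = (-26 - 1*16)/3 = (-26 - 16)/3 = (⅓)*(-42) = -14)
V(Q) = 2*Q
N(d) = 17/29 - d/27 (N(d) = -17*(-1/29) + d*(-1/27) = 17/29 - d/27)
a(w) = 28 - 8*w² (a(w) = ((w² + w*w) - 7)*(2*(-2)) = ((w² + w²) - 7)*(-4) = (2*w² - 7)*(-4) = (-7 + 2*w²)*(-4) = 28 - 8*w²)
N(S) + a(-45) = (17/29 - 1/27*(-14)) + (28 - 8*(-45)²) = (17/29 + 14/27) + (28 - 8*2025) = 865/783 + (28 - 16200) = 865/783 - 16172 = -12661811/783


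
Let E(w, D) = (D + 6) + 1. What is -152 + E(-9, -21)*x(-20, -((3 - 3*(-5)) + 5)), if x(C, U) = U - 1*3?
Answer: 212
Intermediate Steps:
E(w, D) = 7 + D (E(w, D) = (6 + D) + 1 = 7 + D)
x(C, U) = -3 + U (x(C, U) = U - 3 = -3 + U)
-152 + E(-9, -21)*x(-20, -((3 - 3*(-5)) + 5)) = -152 + (7 - 21)*(-3 - ((3 - 3*(-5)) + 5)) = -152 - 14*(-3 - ((3 + 15) + 5)) = -152 - 14*(-3 - (18 + 5)) = -152 - 14*(-3 - 1*23) = -152 - 14*(-3 - 23) = -152 - 14*(-26) = -152 + 364 = 212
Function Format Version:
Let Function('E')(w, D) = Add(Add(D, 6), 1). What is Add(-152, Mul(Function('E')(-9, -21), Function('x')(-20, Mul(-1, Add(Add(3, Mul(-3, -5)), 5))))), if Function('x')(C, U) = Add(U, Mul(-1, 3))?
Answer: 212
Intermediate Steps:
Function('E')(w, D) = Add(7, D) (Function('E')(w, D) = Add(Add(6, D), 1) = Add(7, D))
Function('x')(C, U) = Add(-3, U) (Function('x')(C, U) = Add(U, -3) = Add(-3, U))
Add(-152, Mul(Function('E')(-9, -21), Function('x')(-20, Mul(-1, Add(Add(3, Mul(-3, -5)), 5))))) = Add(-152, Mul(Add(7, -21), Add(-3, Mul(-1, Add(Add(3, Mul(-3, -5)), 5))))) = Add(-152, Mul(-14, Add(-3, Mul(-1, Add(Add(3, 15), 5))))) = Add(-152, Mul(-14, Add(-3, Mul(-1, Add(18, 5))))) = Add(-152, Mul(-14, Add(-3, Mul(-1, 23)))) = Add(-152, Mul(-14, Add(-3, -23))) = Add(-152, Mul(-14, -26)) = Add(-152, 364) = 212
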